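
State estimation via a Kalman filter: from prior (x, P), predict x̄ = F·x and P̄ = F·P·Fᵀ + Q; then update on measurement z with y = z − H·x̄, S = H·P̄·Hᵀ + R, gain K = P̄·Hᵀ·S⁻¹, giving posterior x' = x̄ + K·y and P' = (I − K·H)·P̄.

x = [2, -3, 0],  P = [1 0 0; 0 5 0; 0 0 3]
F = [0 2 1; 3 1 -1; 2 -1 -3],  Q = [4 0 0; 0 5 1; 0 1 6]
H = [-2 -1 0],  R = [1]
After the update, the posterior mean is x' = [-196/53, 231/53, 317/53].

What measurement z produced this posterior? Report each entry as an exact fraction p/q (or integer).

z = [3]

x̄ = F·x = [-6, 3, 7]
P̄ = F·P·Fᵀ + Q = [27 7 -19; 7 22 11; -19 11 42]
S = H·P̄·Hᵀ + R = [159]
K = P̄·Hᵀ·S⁻¹ = [-61/159; -12/53; 9/53]
x' − x̄ = [122/53, 72/53, -54/53] = K·y
y = (KᵀK)⁻¹·Kᵀ·(x' − x̄) = [-6]
z = y + H·x̄ = [-6] + [9] = [3]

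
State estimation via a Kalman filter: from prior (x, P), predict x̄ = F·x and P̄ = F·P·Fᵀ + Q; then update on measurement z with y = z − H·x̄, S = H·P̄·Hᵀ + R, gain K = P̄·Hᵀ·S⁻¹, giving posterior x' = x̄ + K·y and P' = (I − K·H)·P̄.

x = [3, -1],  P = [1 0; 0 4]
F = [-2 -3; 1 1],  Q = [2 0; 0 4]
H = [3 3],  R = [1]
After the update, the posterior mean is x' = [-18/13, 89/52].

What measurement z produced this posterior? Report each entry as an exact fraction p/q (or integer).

x̄ = F·x = [-3, 2]
P̄ = F·P·Fᵀ + Q = [42 -14; -14 9]
S = H·P̄·Hᵀ + R = [208]
K = P̄·Hᵀ·S⁻¹ = [21/52; -15/208]
x' − x̄ = [21/13, -15/52] = K·y
y = (KᵀK)⁻¹·Kᵀ·(x' − x̄) = [4]
z = y + H·x̄ = [4] + [-3] = [1]

z = [1]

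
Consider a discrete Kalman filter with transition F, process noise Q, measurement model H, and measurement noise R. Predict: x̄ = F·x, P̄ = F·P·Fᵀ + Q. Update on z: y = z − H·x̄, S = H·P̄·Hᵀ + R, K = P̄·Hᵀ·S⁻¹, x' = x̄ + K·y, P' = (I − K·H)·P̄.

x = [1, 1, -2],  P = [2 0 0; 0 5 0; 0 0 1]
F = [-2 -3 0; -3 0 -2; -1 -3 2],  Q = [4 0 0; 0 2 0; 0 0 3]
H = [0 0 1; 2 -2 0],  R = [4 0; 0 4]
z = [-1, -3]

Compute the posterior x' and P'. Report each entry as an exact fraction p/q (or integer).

x' = [1391/2310, 472/231, -1933/1155]
P' = [16397/1155 3218/231 2908/1155; 3218/231 3376/231 544/231; 2908/1155 544/231 3692/1155]

x̄ = F·x = [-5, 1, -8]
P̄ = F·P·Fᵀ + Q = [57 12 49; 12 24 2; 49 2 54]
y = z − H·x̄ = [7, 9]
S = H·P̄·Hᵀ + R = [58 94; 94 232]
K = P̄·Hᵀ·S⁻¹ = [727/1155 307/2310; 136/231 -79/231; 923/1155 94/1155]
x' = x̄ + K·y = [1391/2310, 472/231, -1933/1155]
P' = (I − K·H)·P̄ = [16397/1155 3218/231 2908/1155; 3218/231 3376/231 544/231; 2908/1155 544/231 3692/1155]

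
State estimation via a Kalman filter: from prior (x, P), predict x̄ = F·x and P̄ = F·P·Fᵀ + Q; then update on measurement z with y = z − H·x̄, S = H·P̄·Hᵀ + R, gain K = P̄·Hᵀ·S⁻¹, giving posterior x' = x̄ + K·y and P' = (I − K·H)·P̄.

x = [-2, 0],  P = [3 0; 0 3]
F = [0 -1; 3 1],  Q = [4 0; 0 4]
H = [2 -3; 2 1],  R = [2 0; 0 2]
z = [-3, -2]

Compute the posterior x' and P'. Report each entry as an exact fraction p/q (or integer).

x' = [-8683/7750, 168/775]
P' = [1152/3875 91/775; 91/775 38/155]

x̄ = F·x = [0, -6]
P̄ = F·P·Fᵀ + Q = [7 -3; -3 34]
y = z − H·x̄ = [-21, 4]
S = H·P̄·Hᵀ + R = [372 -62; -62 52]
K = P̄·Hᵀ·S⁻¹ = [939/7750 89/250; -194/775 6/25]
x' = x̄ + K·y = [-8683/7750, 168/775]
P' = (I − K·H)·P̄ = [1152/3875 91/775; 91/775 38/155]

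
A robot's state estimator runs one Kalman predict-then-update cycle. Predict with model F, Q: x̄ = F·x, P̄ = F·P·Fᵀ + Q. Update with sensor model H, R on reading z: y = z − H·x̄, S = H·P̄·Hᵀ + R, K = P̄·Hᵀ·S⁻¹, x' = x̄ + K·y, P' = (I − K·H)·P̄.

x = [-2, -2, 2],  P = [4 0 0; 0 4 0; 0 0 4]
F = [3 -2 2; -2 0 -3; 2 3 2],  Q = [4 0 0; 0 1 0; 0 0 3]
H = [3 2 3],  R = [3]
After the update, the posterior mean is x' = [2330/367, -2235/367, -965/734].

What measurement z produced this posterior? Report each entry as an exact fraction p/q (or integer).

x̄ = F·x = [2, -2, -6]
P̄ = F·P·Fᵀ + Q = [72 -48 16; -48 53 -40; 16 -40 71]
S = H·P̄·Hᵀ + R = [734]
K = P̄·Hᵀ·S⁻¹ = [84/367; -79/367; 181/734]
x' − x̄ = [1596/367, -1501/367, 3439/734] = K·y
y = (KᵀK)⁻¹·Kᵀ·(x' − x̄) = [19]
z = y + H·x̄ = [19] + [-16] = [3]

z = [3]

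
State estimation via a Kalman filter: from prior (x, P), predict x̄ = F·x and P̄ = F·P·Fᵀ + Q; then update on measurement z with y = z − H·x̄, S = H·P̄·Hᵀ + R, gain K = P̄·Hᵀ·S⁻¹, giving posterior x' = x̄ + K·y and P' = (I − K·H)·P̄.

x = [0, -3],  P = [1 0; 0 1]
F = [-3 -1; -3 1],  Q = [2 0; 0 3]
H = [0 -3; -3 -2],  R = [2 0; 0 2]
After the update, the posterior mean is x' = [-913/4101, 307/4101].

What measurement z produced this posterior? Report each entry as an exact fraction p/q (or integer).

z = [-1, 1]

x̄ = F·x = [3, -3]
P̄ = F·P·Fᵀ + Q = [12 8; 8 13]
S = H·P̄·Hᵀ + R = [119 150; 150 258]
K = P̄·Hᵀ·S⁻¹ = [268/1367 -1294/4101; -427/1367 -50/4101]
x' − x̄ = [-13216/4101, 12610/4101] = K·y
y = (KᵀK)⁻¹·Kᵀ·(x' − x̄) = [-10, 4]
z = y + H·x̄ = [-10, 4] + [9, -3] = [-1, 1]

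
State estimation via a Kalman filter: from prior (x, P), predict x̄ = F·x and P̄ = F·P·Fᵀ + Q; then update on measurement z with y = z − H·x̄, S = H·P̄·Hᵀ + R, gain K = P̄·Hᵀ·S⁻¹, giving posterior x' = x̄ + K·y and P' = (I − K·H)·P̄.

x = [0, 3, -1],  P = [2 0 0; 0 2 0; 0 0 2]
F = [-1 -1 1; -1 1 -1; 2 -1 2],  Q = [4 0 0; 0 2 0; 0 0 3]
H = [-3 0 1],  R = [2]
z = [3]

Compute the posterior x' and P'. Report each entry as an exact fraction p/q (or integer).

x̄ = F·x = [-4, 4, -5]
P̄ = F·P·Fᵀ + Q = [10 -2 2; -2 8 -10; 2 -10 21]
y = z − H·x̄ = [-4]
S = H·P̄·Hᵀ + R = [101]
K = P̄·Hᵀ·S⁻¹ = [-28/101; -4/101; 15/101]
x' = x̄ + K·y = [-292/101, 420/101, -565/101]
P' = (I − K·H)·P̄ = [226/101 -314/101 622/101; -314/101 792/101 -950/101; 622/101 -950/101 1896/101]

x' = [-292/101, 420/101, -565/101]
P' = [226/101 -314/101 622/101; -314/101 792/101 -950/101; 622/101 -950/101 1896/101]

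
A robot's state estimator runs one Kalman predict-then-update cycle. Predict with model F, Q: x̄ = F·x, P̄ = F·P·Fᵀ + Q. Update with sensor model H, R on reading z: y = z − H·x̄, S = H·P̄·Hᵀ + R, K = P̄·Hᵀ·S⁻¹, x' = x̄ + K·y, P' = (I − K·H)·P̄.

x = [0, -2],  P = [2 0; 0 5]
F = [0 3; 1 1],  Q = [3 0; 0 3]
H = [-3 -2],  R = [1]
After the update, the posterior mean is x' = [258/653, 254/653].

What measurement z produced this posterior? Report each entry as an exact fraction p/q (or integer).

z = [-2]

x̄ = F·x = [-6, -2]
P̄ = F·P·Fᵀ + Q = [48 15; 15 10]
S = H·P̄·Hᵀ + R = [653]
K = P̄·Hᵀ·S⁻¹ = [-174/653; -65/653]
x' − x̄ = [4176/653, 1560/653] = K·y
y = (KᵀK)⁻¹·Kᵀ·(x' − x̄) = [-24]
z = y + H·x̄ = [-24] + [22] = [-2]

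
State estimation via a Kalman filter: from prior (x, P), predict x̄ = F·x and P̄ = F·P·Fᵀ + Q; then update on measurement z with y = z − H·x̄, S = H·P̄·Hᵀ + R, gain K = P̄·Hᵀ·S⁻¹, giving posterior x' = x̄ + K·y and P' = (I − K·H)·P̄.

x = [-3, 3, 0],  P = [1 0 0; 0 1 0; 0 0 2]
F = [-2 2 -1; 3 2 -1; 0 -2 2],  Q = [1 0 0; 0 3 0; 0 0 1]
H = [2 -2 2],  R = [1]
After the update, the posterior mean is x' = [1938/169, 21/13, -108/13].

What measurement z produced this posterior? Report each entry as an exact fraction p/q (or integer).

x̄ = F·x = [12, -3, -6]
P̄ = F·P·Fᵀ + Q = [11 0 -8; 0 18 -8; -8 -8 13]
S = H·P̄·Hᵀ + R = [169]
K = P̄·Hᵀ·S⁻¹ = [6/169; -4/13; 2/13]
x' − x̄ = [-90/169, 60/13, -30/13] = K·y
y = (KᵀK)⁻¹·Kᵀ·(x' − x̄) = [-15]
z = y + H·x̄ = [-15] + [18] = [3]

z = [3]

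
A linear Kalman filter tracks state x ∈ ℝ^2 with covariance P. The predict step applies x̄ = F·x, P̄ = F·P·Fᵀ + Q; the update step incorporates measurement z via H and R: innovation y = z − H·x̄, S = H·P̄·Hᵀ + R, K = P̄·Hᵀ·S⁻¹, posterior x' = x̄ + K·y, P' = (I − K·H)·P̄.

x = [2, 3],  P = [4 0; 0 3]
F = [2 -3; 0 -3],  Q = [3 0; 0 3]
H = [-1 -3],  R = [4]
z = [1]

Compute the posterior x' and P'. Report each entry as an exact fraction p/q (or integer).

x' = [1527/482, -711/482]
P' = [6043/482 -1845/482; -1845/482 771/482]

x̄ = F·x = [-5, -9]
P̄ = F·P·Fᵀ + Q = [46 27; 27 30]
y = z − H·x̄ = [-31]
S = H·P̄·Hᵀ + R = [482]
K = P̄·Hᵀ·S⁻¹ = [-127/482; -117/482]
x' = x̄ + K·y = [1527/482, -711/482]
P' = (I − K·H)·P̄ = [6043/482 -1845/482; -1845/482 771/482]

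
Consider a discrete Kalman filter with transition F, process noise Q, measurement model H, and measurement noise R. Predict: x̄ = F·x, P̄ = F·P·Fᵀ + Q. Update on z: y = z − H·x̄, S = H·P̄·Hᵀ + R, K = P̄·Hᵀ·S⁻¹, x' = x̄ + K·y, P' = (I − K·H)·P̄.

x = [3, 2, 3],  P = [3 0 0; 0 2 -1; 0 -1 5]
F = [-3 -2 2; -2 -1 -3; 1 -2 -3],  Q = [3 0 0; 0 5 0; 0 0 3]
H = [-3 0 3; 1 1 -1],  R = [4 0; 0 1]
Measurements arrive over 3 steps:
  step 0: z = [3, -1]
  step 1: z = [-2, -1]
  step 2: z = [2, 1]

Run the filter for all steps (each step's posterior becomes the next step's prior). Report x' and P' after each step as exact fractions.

step 0: x' = [-353885/76589, -35035/76589, -286548/76589], P' = [571947/76589 10470/76589 560415/76589; 10470/76589 107690/76589 43718/76589; 560415/76589 43718/76589 582663/76589]
step 1: x' = [394134224/325526981, -500989342/325526981, 162210666/325526981], P' = [10019573419/1953161886 508516937/1953161886 9976542203/1953161886; 508516937/1953161886 2798183461/1953161886 1363852465/1953161886; 9976542203/1953161886 1363852465/1953161886 10783008163/1953161886]
step 2: x' = [77934002884162/35638872160315, 58633904572328/35638872160315, 103529496760976/35638872160315], P' = [183477386917899/35638872160315 9722788649986/35638872160315 182797974331807/35638872160315; 9722788649986/35638872160315 50938589235064/35638872160315 25317729396898/35638872160315; 182797974331807/35638872160315 25317729396898/35638872160315 197618002559471/35638872160315]

step 0: x̄ = F·x = [-7, -17, -10]
step 0: P̄ = F·P·Fᵀ + Q = [66 -12 -33; -12 58 34; -33 34 47]
step 0: y = z − H·x̄ = [12, 13]
step 0: S = H·P̄·Hᵀ + R = [1615 -399; -399 146]
step 0: K = P̄·Hᵀ·S⁻¹ = [-8649/76589 1158/4031; 24936/76589 3918/4031; 16686/76589 1130/4031]
step 0: x' = x̄ + K·y = [-353885/76589, -35035/76589, -286548/76589]
step 0: P' = (I − K·H)·P̄ = [571947/76589 10470/76589 560415/76589; 10470/76589 107690/76589 43718/76589; 560415/76589 43718/76589 582663/76589]
step 1: x̄ = F·x = [558629/76589, 1602449/76589, 575829/76589]
step 1: P̄ = F·P·Fᵀ + Q = [1189618/76589 3201321/76589 1512822/76589; 3201321/76589 15051558/76589 6421570/76589; 1512822/76589 6421570/76589 3596687/76589]
step 1: y = z − H·x̄ = [-204778/76589, -1661838/76589]
step 1: S = H·P̄·Hᵀ + R = [16152305/76589 4378764/76589; 4378764/76589 10448310/76589]
step 1: K = P̄·Hᵀ·S⁻¹ = [-5378902/325526981 42426781/150243222; 106916941/325526981 149449841/150243222; 100808245/325526981 42875885/150243222]
step 1: x' = x̄ + K·y = [394134224/325526981, -500989342/325526981, 162210666/325526981]
step 1: P' = (I − K·H)·P̄ = [10019573419/1953161886 508516937/1953161886 9976542203/1953161886; 508516937/1953161886 2798183461/1953161886 1363852465/1953161886; 9976542203/1953161886 1363852465/1953161886 10783008163/1953161886]
step 2: x̄ = F·x = [143997344/325526981, -773911104/325526981, 69960070/25040537]
step 2: P̄ = F·P·Fᵀ + Q = [8611096671/651053962 9985582982/325526981 396662840/25040537; 9985582982/325526981 139812524504/976580943 1619668502/25040537; 396662840/25040537 1619668502/25040537 1007586859/25040537]
step 2: y = z − H·x̄ = [-1645396736/325526981, 1864921651/325526981]
step 2: S = H·P̄·Hᵀ + R = [130241201773/651053962 23874983289/651053962; 23874983289/651053962 191282582341/1953161886]
step 2: K = P̄·Hᵀ·S⁻¹ = [-509559439569/35638872160315 10402201236078/35638872160315; 11696205560184/35638872160315 35343648488152/35638872160315; 11115021170748/35638872160315 10497701169234/35638872160315]
step 2: x' = x̄ + K·y = [77934002884162/35638872160315, 58633904572328/35638872160315, 103529496760976/35638872160315]
step 2: P' = (I − K·H)·P̄ = [183477386917899/35638872160315 9722788649986/35638872160315 182797974331807/35638872160315; 9722788649986/35638872160315 50938589235064/35638872160315 25317729396898/35638872160315; 182797974331807/35638872160315 25317729396898/35638872160315 197618002559471/35638872160315]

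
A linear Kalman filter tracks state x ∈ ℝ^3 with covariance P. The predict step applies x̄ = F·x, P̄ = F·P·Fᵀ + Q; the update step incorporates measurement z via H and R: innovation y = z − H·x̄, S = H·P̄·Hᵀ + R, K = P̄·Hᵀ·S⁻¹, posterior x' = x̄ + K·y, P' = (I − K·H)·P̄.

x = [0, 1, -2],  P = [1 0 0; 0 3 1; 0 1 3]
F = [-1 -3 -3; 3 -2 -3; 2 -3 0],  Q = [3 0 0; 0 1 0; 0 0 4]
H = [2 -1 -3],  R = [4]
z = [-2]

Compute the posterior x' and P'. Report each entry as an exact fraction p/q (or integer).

x' = [829/246, 791/123, 86/123]
P' = [18647/246 6850/123 3937/123; 6850/123 6445/123 2449/123; 3937/123 2449/123 1855/123]

x̄ = F·x = [3, 4, -3]
P̄ = F·P·Fᵀ + Q = [76 57 34; 57 61 33; 34 33 35]
y = z − H·x̄ = [-13]
S = H·P̄·Hᵀ + R = [246]
K = P̄·Hᵀ·S⁻¹ = [-7/246; -23/123; -35/123]
x' = x̄ + K·y = [829/246, 791/123, 86/123]
P' = (I − K·H)·P̄ = [18647/246 6850/123 3937/123; 6850/123 6445/123 2449/123; 3937/123 2449/123 1855/123]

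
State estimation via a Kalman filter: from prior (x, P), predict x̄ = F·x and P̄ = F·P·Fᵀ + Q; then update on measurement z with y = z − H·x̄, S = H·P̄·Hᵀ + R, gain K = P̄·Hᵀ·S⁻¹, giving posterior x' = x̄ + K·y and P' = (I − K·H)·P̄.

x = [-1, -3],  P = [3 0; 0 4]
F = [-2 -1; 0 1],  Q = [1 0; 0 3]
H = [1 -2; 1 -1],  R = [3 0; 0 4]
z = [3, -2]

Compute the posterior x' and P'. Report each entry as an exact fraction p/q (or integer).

x̄ = F·x = [5, -3]
P̄ = F·P·Fᵀ + Q = [17 -4; -4 7]
y = z − H·x̄ = [-8, -10]
S = H·P̄·Hᵀ + R = [64 43; 43 36]
K = P̄·Hᵀ·S⁻¹ = [-3/455 269/455; -5/13 2/13]
x' = x̄ + K·y = [-391/455, -19/13]
P' = (I − K·H)·P̄ = [2161/455 31/13; 31/13 23/13]

x' = [-391/455, -19/13]
P' = [2161/455 31/13; 31/13 23/13]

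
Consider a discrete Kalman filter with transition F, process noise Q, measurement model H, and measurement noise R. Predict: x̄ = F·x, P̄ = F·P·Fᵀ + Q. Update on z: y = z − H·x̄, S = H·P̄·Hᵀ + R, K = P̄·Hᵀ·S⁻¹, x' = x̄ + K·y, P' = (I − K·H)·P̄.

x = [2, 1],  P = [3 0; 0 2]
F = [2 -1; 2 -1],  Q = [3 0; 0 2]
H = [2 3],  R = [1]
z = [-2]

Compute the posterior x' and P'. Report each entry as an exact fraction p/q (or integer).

x̄ = F·x = [3, 3]
P̄ = F·P·Fᵀ + Q = [17 14; 14 16]
y = z − H·x̄ = [-17]
S = H·P̄·Hᵀ + R = [381]
K = P̄·Hᵀ·S⁻¹ = [76/381; 76/381]
x' = x̄ + K·y = [-149/381, -149/381]
P' = (I − K·H)·P̄ = [701/381 -442/381; -442/381 320/381]

x' = [-149/381, -149/381]
P' = [701/381 -442/381; -442/381 320/381]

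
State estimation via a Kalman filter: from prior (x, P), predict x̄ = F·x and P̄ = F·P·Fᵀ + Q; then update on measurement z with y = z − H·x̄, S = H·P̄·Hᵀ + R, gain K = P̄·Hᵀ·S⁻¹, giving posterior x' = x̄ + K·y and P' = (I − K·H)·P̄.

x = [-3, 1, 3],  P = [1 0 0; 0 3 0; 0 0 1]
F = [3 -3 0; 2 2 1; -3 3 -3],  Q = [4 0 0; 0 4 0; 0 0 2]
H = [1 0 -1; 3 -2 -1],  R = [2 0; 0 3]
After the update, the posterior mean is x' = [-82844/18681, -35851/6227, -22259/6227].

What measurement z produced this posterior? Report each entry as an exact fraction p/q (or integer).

x̄ = F·x = [-12, -1, 3]
P̄ = F·P·Fᵀ + Q = [40 -12 -36; -12 21 9; -36 9 47]
S = H·P̄·Hᵀ + R = [161 353; 353 890]
K = P̄·Hᵀ·S⁻¹ = [4100/18681 2152/18681; 4007/6227 -2198/6227; -4267/6227 482/6227]
x' − x̄ = [141328/18681, -29624/6227, -40940/6227] = K·y
y = (KᵀK)⁻¹·Kᵀ·(x' − x̄) = [14, 39]
z = y + H·x̄ = [14, 39] + [-15, -37] = [-1, 2]

z = [-1, 2]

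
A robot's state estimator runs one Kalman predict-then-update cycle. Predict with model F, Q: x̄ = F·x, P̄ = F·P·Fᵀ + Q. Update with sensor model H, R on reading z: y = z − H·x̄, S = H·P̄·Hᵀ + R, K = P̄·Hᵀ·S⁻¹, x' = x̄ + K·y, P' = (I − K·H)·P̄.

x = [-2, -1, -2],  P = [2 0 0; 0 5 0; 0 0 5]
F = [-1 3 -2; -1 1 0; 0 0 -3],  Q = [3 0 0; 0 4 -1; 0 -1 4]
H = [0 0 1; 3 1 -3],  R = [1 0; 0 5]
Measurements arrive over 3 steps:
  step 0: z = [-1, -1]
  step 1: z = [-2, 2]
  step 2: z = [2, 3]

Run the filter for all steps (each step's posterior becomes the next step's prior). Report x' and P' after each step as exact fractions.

step 0: x' = [-3206/2099, 4275/4198, -3601/4198], P' = [26155/14693 -2228/2099 13798/14693; -2228/2099 16983/4198 445/4198; 13798/14693 445/4198 28731/29386]
step 1: x' = [-224853129/233146357, 26413166/233146357, -382471315/233146357], P' = [371158115/233146357 -183897994/233146357 197546162/233146357; -183897994/233146357 849128025/233146357 52899001/233146357; 197546162/233146357 52899001/233146357 215850654/233146357]
step 2: x' = [4688923454797/1579565146375, 243197812187/315913029275, 3509470300802/1579565146375], P' = [2505674011781/1579565146375 -250278157874/315913029275 1330463715146/1579565146375; -250278157874/315913029275 230026602696/63182605855 70796438666/315913029275; 1330463715146/1579565146375 70796438666/315913029275 1455441070611/1579565146375]

step 0: x̄ = F·x = [3, 1, 6]
step 0: P̄ = F·P·Fᵀ + Q = [70 17 30; 17 11 -1; 30 -1 49]
step 0: y = z − H·x̄ = [-7, 7]
step 0: S = H·P̄·Hᵀ + R = [50 -58; -58 655]
step 0: K = P̄·Hᵀ·S⁻¹ = [13798/14693 4295/14693; 445/4198 228/2099; 28731/29386 -29/14693]
step 0: x' = x̄ + K·y = [-3206/2099, 4275/4198, -3601/4198]
step 0: P' = (I − K·H)·P̄ = [26155/14693 -2228/2099 13798/14693; -2228/2099 16983/4198 445/4198; 13798/14693 445/4198 28731/29386]
step 1: x̄ = F·x = [26439/4198, 10687/4198, 10803/4198]
step 1: P̄ = F·P·Fᵀ + Q = [1585477/29386 582683/29386 227139/29386; 582683/29386 351119/29386 44057/29386; 227139/29386 44057/29386 376123/29386]
step 1: y = z − H·x̄ = [-19199/4198, -49199/4198]
step 1: S = H·P̄·Hᵀ + R = [405509/29386 -402895/29386; -402895/29386 17295703/29386]
step 1: K = P̄·Hᵀ·S⁻¹ = [197546162/233146357 67387573/233146357; 52899001/233146357 27747408/233146357; 215850654/233146357 -402895/233146357]
step 1: x' = x̄ + K·y = [-224853129/233146357, 26413166/233146357, -382471315/233146357]
step 1: P' = (I − K·H)·P̄ = [371158115/233146357 -183897994/233146357 197546162/233146357; -183897994/233146357 849128025/233146357 52899001/233146357; 197546162/233146357 52899001/233146357 215850654/233146357]
step 2: x̄ = F·x = [1069035257/233146357, 251266295/233146357, 1147413945/233146357]
step 2: P̄ = F·P·Fᵀ + Q = [10834936627/233146357 3943428488/233146357 1411651401/233146357; 3943428488/233146357 2520667556/233146357 200795126/233146357; 1411651401/233146357 200795126/233146357 2875241314/233146357]
step 2: y = z − H·x̄ = [-681121231/233146357, 683308840/233146357]
step 2: S = H·P̄·Hᵀ + R = [3108387671/233146357 -4189974613/233146357; -4189974613/233146357 124124075764/233146357]
step 2: K = P̄·Hᵀ·S⁻¹ = [1330463715146/1579565146375 454848020107/1579565146375; 70796438666/315913029275 37381844772/315913029275; 1455441070611/1579565146375 -4189974613/1579565146375]
step 2: x' = x̄ + K·y = [4688923454797/1579565146375, 243197812187/315913029275, 3509470300802/1579565146375]
step 2: P' = (I − K·H)·P̄ = [2505674011781/1579565146375 -250278157874/315913029275 1330463715146/1579565146375; -250278157874/315913029275 230026602696/63182605855 70796438666/315913029275; 1330463715146/1579565146375 70796438666/315913029275 1455441070611/1579565146375]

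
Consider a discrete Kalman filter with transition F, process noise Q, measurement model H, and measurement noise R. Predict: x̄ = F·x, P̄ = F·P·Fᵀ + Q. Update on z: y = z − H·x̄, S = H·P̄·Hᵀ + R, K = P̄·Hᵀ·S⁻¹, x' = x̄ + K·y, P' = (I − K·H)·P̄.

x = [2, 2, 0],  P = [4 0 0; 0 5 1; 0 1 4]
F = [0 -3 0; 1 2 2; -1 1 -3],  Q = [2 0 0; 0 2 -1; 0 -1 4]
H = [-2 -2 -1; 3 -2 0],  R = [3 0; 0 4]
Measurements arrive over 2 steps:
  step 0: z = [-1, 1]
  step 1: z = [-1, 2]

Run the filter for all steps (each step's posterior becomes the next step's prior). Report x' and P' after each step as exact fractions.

step 0: x' = [52/257, -4175/30326, 26761/30326], P' = [442/257 565/257 -1789/257; 565/257 112865/30326 -319473/30326; -1789/257 -319473/30326 1010303/30326]
step 1: x' = [92300731/83740742, 125037021/167481484, -438303489/167481484], P' = [221551719/41870371 631716065/83740742 -2007400285/83740742; 631716065/83740742 1956472723/167481484 -6018566599/167481484; -2007400285/83740742 -6018566599/167481484 19128744615/167481484]

step 0: x̄ = F·x = [-6, 6, 0]
step 0: P̄ = F·P·Fᵀ + Q = [47 -36 -6; -36 50 -23; -6 -23 43]
step 0: y = z − H·x̄ = [-1, 31]
step 0: S = H·P̄·Hᵀ + R = [30 -38; -38 1059]
step 0: K = P̄·Hᵀ·S⁻¹ = [-75/257 49/257; -13199/30326 -3215/15163; 16949/30326 705/15163]
step 0: x' = x̄ + K·y = [52/257, -4175/30326, 26761/30326]
step 0: P' = (I − K·H)·P̄ = [442/257 565/257 -1789/257; 565/257 112865/30326 -319473/30326; -1789/257 -319473/30326 1010303/30326]
step 1: x̄ = F·x = [12525/30326, 25654/15163, -45297/15163]
step 1: P̄ = F·P·Fᵀ + Q = [1076437/30326 519819/15163 -1506921/15163; 519819/15163 735984/15163 -1825919/15163; -1506921/15163 -1825919/15163 4947969/15163]
step 1: y = z − H·x̄ = [3373/15163, 125693/30326]
step 1: S = H·P̄·Hᵀ + R = [917460/15163 -456088/15163; -456088/15163 3221453/30326]
step 1: K = P̄·Hᵀ·S⁻¹ = [-47412907/83740742 8234773/41870371; -140414369/167481484 -7665566/41870371; 312663241/167481484 -454282/41870371]
step 1: x' = x̄ + K·y = [92300731/83740742, 125037021/167481484, -438303489/167481484]
step 1: P' = (I − K·H)·P̄ = [221551719/41870371 631716065/83740742 -2007400285/83740742; 631716065/83740742 1956472723/167481484 -6018566599/167481484; -2007400285/83740742 -6018566599/167481484 19128744615/167481484]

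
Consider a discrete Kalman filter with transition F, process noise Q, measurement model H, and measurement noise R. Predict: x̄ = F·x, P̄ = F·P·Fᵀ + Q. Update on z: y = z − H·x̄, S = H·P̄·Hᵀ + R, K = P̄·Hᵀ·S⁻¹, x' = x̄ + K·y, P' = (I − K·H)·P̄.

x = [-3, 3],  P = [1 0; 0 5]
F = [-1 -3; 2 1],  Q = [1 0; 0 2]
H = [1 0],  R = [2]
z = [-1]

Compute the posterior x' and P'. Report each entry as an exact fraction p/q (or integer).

x' = [-59/49, -232/49]
P' = [94/49 -34/49; -34/49 250/49]

x̄ = F·x = [-6, -3]
P̄ = F·P·Fᵀ + Q = [47 -17; -17 11]
y = z − H·x̄ = [5]
S = H·P̄·Hᵀ + R = [49]
K = P̄·Hᵀ·S⁻¹ = [47/49; -17/49]
x' = x̄ + K·y = [-59/49, -232/49]
P' = (I − K·H)·P̄ = [94/49 -34/49; -34/49 250/49]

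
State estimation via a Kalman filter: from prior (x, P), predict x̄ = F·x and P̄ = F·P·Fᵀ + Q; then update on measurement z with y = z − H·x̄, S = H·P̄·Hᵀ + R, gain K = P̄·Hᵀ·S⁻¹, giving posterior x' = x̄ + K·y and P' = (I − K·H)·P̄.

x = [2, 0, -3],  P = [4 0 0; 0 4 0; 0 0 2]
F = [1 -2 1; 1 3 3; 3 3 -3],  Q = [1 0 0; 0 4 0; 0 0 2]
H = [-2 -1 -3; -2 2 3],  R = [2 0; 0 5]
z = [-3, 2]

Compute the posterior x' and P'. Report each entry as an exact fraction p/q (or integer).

x' = [-480739/222804, -548699/55701, 427993/74268]
P' = [235049/111402 388862/55701 -133085/37134; 388862/55701 1613938/55701 -266738/18567; -133085/37134 -266738/18567 90563/12378]

x̄ = F·x = [-1, -7, 15]
P̄ = F·P·Fᵀ + Q = [23 -14 -18; -14 62 30; -18 30 92]
y = z − H·x̄ = [33, -31]
S = H·P̄·Hᵀ + R = [892 -1102; -1102 1861]
K = P̄·Hᵀ·S⁻¹ = [-50057/222804 -22483/111402; 4490/55701 9902/55701; -15421/74268 2857/37134]
x' = x̄ + K·y = [-480739/222804, -548699/55701, 427993/74268]
P' = (I − K·H)·P̄ = [235049/111402 388862/55701 -133085/37134; 388862/55701 1613938/55701 -266738/18567; -133085/37134 -266738/18567 90563/12378]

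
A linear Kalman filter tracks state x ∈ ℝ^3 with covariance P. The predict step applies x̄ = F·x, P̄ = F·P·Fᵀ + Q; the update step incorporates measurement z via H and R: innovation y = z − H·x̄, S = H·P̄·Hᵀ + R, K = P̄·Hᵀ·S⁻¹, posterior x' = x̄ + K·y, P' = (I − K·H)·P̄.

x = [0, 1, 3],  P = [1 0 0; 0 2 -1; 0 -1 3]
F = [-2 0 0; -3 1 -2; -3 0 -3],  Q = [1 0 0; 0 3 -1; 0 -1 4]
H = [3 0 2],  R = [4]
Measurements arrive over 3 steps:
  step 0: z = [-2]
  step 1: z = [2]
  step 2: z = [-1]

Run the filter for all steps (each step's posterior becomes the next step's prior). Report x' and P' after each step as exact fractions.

step 0: x̄ = F·x = [0, -5, -9]
step 0: P̄ = F·P·Fᵀ + Q = [5 6 6; 6 30 29; 6 29 40]
step 0: y = z − H·x̄ = [16]
step 0: S = H·P̄·Hᵀ + R = [281]
step 0: K = P̄·Hᵀ·S⁻¹ = [27/281; 76/281; 98/281]
step 0: x' = x̄ + K·y = [432/281, -189/281, -961/281]
step 0: P' = (I − K·H)·P̄ = [676/281 -366/281 -960/281; -366/281 2654/281 701/281; -960/281 701/281 1636/281]
step 1: x̄ = F·x = [-864/281, 437/281, 1587/281]
step 1: P̄ = F·P·Fᵀ + Q = [2985/281 948/281 -1704/281; 948/281 3997/281 214/281; -1704/281 214/281 4652/281]
step 1: y = z − H·x̄ = [-20/281]
step 1: S = H·P̄·Hᵀ + R = [26149/281]
step 1: K = P̄·Hᵀ·S⁻¹ = [5547/26149; 3272/26149; 4192/26149]
step 1: x' = x̄ + K·y = [-80796/26149, 40433/26149, 147383/26149]
step 1: P' = (I − K·H)·P̄ = [168276/26149 23628/26149 -241320/26149; 23628/26149 333849/26149 -28898/26149; -241320/26149 -28898/26149 370364/26149]
step 2: x̄ = F·x = [161592/26149, -11945/26149, -199761/26149]
step 2: P̄ = F·P·Fᵀ + Q = [699253/26149 -2880/26149 -438264/26149; -2880/26149 486220/26149 106529/26149; -438264/26149 106529/26149 608596/26149]
step 2: y = z − H·x̄ = [-111403/26149]
step 2: S = H·P̄·Hᵀ + R = [3573089/26149]
step 2: K = P̄·Hᵀ·S⁻¹ = [1221231/3573089; 204418/3573089; -97600/3573089]
step 2: x' = x̄ + K·y = [16877655/3573089, -2503091/3573089, -26880221/3573089]
step 2: P' = (I − K·H)·P̄ = [38513444/3573089 -9940422/3573089 -55327704/3573089; -9940422/3573089 64840744/3573089 15319469/3573089; -55327704/3573089 15319469/3573089 82796356/3573089]

step 0: x' = [432/281, -189/281, -961/281], P' = [676/281 -366/281 -960/281; -366/281 2654/281 701/281; -960/281 701/281 1636/281]
step 1: x' = [-80796/26149, 40433/26149, 147383/26149], P' = [168276/26149 23628/26149 -241320/26149; 23628/26149 333849/26149 -28898/26149; -241320/26149 -28898/26149 370364/26149]
step 2: x' = [16877655/3573089, -2503091/3573089, -26880221/3573089], P' = [38513444/3573089 -9940422/3573089 -55327704/3573089; -9940422/3573089 64840744/3573089 15319469/3573089; -55327704/3573089 15319469/3573089 82796356/3573089]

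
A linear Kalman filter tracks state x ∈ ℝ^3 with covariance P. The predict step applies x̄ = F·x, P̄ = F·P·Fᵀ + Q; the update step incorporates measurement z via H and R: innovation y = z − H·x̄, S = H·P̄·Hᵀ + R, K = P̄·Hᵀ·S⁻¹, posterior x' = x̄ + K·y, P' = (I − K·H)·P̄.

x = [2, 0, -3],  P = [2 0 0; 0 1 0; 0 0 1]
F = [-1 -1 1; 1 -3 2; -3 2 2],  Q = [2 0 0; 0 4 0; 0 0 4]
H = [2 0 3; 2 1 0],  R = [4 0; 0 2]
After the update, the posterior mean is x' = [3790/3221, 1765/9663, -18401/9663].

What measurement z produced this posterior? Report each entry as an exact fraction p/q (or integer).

x̄ = F·x = [-5, -4, -12]
P̄ = F·P·Fᵀ + Q = [6 3 6; 3 19 -8; 6 -8 30]
S = H·P̄·Hᵀ + R = [370 42; 42 57]
K = P̄·Hᵀ·S⁻¹ = [180/3221 715/3221; -346/3221 5003/9663; 941/3221 -1402/9663]
x' − x̄ = [19895/3221, 40417/9663, 97555/9663] = K·y
y = (KᵀK)⁻¹·Kᵀ·(x' − x̄) = [43, 17]
z = y + H·x̄ = [43, 17] + [-46, -14] = [-3, 3]

z = [-3, 3]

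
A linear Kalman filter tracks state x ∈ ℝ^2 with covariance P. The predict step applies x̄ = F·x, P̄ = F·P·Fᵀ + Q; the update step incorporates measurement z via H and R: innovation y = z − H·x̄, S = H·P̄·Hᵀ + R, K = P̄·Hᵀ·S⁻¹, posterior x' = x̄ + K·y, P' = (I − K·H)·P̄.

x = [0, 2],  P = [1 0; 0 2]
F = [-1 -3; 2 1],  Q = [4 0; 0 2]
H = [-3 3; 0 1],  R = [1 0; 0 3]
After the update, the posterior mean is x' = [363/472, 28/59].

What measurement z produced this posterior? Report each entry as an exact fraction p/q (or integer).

z = [-1, 2]

x̄ = F·x = [-6, 2]
P̄ = F·P·Fᵀ + Q = [23 -8; -8 8]
S = H·P̄·Hᵀ + R = [424 48; 48 11]
K = P̄·Hᵀ·S⁻¹ = [-639/2360 134/295; 18/295 136/295]
x' − x̄ = [3195/472, -90/59] = K·y
y = (KᵀK)⁻¹·Kᵀ·(x' − x̄) = [-25, 0]
z = y + H·x̄ = [-25, 0] + [24, 2] = [-1, 2]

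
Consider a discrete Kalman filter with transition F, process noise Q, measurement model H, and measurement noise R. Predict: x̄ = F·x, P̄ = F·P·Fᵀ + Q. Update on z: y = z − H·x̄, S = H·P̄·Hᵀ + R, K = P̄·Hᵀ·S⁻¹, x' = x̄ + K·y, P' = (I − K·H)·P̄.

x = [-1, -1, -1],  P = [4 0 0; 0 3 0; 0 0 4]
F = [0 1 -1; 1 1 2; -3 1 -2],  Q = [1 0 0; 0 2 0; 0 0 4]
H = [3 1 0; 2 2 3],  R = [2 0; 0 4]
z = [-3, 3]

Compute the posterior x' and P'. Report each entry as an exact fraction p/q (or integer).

x' = [4390/24947, -89093/24947, 81617/24947]
P' = [50452/24947 -140310/24947 61416/24947; -140310/24947 435850/24947 -201340/24947; 61416/24947 -201340/24947 106116/24947]

x̄ = F·x = [0, -4, 4]
P̄ = F·P·Fᵀ + Q = [8 -5 11; -5 25 -25; 11 -25 59]
y = z − H·x̄ = [1, -1]
S = H·P̄·Hᵀ + R = [69 82; 82 459]
K = P̄·Hᵀ·S⁻¹ = [5523/24947 1133/24947; 7460/24947 -3235/24947; -8546/24947 9625/24947]
x' = x̄ + K·y = [4390/24947, -89093/24947, 81617/24947]
P' = (I − K·H)·P̄ = [50452/24947 -140310/24947 61416/24947; -140310/24947 435850/24947 -201340/24947; 61416/24947 -201340/24947 106116/24947]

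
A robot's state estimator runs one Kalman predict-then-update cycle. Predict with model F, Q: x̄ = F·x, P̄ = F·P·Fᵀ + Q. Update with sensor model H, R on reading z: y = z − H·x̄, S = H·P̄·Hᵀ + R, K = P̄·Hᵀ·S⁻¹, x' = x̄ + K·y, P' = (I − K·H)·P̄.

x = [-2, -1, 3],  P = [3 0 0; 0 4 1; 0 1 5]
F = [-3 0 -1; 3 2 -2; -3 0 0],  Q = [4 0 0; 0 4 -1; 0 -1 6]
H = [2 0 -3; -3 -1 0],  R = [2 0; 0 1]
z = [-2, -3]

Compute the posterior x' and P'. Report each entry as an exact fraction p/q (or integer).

x' = [140193/31769, -326034/31769, 116340/31769]
P' = [148777/31769 -435569/31769 101932/31769; -435569/31769 1306071/31769 -298634/31769; 101932/31769 -298634/31769 76726/31769]

x̄ = F·x = [3, -14, 6]
P̄ = F·P·Fᵀ + Q = [36 -19 27; -19 59 -28; 27 -28 33]
y = z − H·x̄ = [10, -8]
S = H·P̄·Hᵀ + R = [119 -19; -19 270]
K = P̄·Hᵀ·S⁻¹ = [-4121/31769 -10762/31769; 12382/31769 636/31769; -13157/31769 -7162/31769]
x' = x̄ + K·y = [140193/31769, -326034/31769, 116340/31769]
P' = (I − K·H)·P̄ = [148777/31769 -435569/31769 101932/31769; -435569/31769 1306071/31769 -298634/31769; 101932/31769 -298634/31769 76726/31769]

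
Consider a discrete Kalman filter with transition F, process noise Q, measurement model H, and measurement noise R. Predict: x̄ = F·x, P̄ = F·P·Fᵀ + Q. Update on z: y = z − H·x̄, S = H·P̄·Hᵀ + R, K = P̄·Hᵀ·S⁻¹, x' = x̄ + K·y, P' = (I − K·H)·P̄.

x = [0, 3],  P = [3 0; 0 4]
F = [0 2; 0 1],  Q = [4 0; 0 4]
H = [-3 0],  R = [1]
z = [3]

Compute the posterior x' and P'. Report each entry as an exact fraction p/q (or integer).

x̄ = F·x = [6, 3]
P̄ = F·P·Fᵀ + Q = [20 8; 8 8]
y = z − H·x̄ = [21]
S = H·P̄·Hᵀ + R = [181]
K = P̄·Hᵀ·S⁻¹ = [-60/181; -24/181]
x' = x̄ + K·y = [-174/181, 39/181]
P' = (I − K·H)·P̄ = [20/181 8/181; 8/181 872/181]

x' = [-174/181, 39/181]
P' = [20/181 8/181; 8/181 872/181]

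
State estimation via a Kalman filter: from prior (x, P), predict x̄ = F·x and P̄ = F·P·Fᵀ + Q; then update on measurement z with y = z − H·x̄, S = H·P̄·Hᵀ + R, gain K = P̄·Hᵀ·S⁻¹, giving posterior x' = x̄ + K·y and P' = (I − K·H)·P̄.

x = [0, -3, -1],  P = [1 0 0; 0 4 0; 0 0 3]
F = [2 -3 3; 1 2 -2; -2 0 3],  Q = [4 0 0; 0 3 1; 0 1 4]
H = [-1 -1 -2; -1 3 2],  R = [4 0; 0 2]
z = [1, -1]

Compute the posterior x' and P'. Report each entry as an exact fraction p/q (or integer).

x' = [5891/36277, 6490/36277, -27133/36277]
P' = [151880/36277 118490/36277 -112483/36277; 118490/36277 138716/36277 -141403/36277; -112483/36277 -141403/36277 157427/36277]

x̄ = F·x = [6, -4, -3]
P̄ = F·P·Fᵀ + Q = [71 -40 23; -40 32 -19; 23 -19 35]
y = z − H·x̄ = [-3, 23]
S = H·P̄·Hᵀ + R = [183 67; 67 421]
K = P̄·Hᵀ·S⁻¹ = [-11351/36277 -10688/36277; 6400/36277 7426/36277; -15242/36277 1564/36277]
x' = x̄ + K·y = [5891/36277, 6490/36277, -27133/36277]
P' = (I − K·H)·P̄ = [151880/36277 118490/36277 -112483/36277; 118490/36277 138716/36277 -141403/36277; -112483/36277 -141403/36277 157427/36277]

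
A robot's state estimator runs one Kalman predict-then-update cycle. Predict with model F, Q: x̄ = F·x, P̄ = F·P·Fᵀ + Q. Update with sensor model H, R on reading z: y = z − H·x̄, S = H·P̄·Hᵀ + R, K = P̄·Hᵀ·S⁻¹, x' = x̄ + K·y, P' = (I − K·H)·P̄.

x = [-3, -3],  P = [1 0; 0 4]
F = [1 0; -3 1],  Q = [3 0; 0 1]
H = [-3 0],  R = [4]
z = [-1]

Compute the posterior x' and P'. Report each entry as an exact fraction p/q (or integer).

x' = [0, 15/4]
P' = [2/5 -3/10; -3/10 479/40]

x̄ = F·x = [-3, 6]
P̄ = F·P·Fᵀ + Q = [4 -3; -3 14]
y = z − H·x̄ = [-10]
S = H·P̄·Hᵀ + R = [40]
K = P̄·Hᵀ·S⁻¹ = [-3/10; 9/40]
x' = x̄ + K·y = [0, 15/4]
P' = (I − K·H)·P̄ = [2/5 -3/10; -3/10 479/40]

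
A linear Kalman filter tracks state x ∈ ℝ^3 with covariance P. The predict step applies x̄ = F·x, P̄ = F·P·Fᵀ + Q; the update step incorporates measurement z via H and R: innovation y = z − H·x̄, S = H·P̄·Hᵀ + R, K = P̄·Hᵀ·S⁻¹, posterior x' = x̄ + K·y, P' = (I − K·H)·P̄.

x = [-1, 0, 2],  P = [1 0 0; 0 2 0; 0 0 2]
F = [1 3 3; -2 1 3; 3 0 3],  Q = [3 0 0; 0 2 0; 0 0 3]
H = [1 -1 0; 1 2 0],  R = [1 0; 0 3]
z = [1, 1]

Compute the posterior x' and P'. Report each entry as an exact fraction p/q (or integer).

x' = [1009/1061, 176/1061, 735/1061]
P' = [4012/5305 622/5305 411/1061; 622/5305 2302/5305 78/1061; 411/1061 78/1061 20328/1061]

x̄ = F·x = [5, 8, 3]
P̄ = F·P·Fᵀ + Q = [40 22 21; 22 26 12; 21 12 30]
y = z − H·x̄ = [4, -20]
S = H·P̄·Hᵀ + R = [23 10; 10 235]
K = P̄·Hᵀ·S⁻¹ = [678/1061 1752/5305; -336/1061 1742/5305; 333/1061 189/1061]
x' = x̄ + K·y = [1009/1061, 176/1061, 735/1061]
P' = (I − K·H)·P̄ = [4012/5305 622/5305 411/1061; 622/5305 2302/5305 78/1061; 411/1061 78/1061 20328/1061]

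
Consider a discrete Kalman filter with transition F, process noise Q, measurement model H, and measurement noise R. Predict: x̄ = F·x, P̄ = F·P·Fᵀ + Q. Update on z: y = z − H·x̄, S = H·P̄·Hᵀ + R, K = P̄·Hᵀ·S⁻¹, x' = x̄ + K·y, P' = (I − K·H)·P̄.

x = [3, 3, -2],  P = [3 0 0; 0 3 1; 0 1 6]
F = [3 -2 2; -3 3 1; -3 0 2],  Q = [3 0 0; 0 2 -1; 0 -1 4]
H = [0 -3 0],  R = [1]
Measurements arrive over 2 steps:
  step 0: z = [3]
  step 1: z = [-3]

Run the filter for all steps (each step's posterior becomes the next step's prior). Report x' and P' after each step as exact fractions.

step 0: x' = [-874/613, -614/613, -7573/613], P' = [27985/613 -29/613 7193/613; -29/613 68/613 44/613; 7193/613 44/613 16291/613]
step 1: x' = [-81554362/2049211, 2041805/2049211, -17986352/2049211], P' = [498907631/2049211 -241529/2049211 153505337/2049211; -241529/2049211 227622/2049211 219622/2049211; 153505337/2049211 219622/2049211 71288543/2049211]

step 0: x̄ = F·x = [-1, -2, -13]
step 0: P̄ = F·P·Fᵀ + Q = [58 -29 -7; -29 68 44; -7 44 55]
step 0: y = z − H·x̄ = [-3]
step 0: S = H·P̄·Hᵀ + R = [613]
step 0: K = P̄·Hᵀ·S⁻¹ = [87/613; -204/613; -132/613]
step 0: x' = x̄ + K·y = [-874/613, -614/613, -7573/613]
step 0: P' = (I − K·H)·P̄ = [27985/613 -29/613 7193/613; -29/613 68/613 44/613; 7193/613 44/613 16291/613]
step 1: x̄ = F·x = [-16540/613, -6793/613, -12524/613]
step 1: P̄ = F·P·Fᵀ + Q = [405452/613 -241529/613 -187051/613; -241529/613 227622/613 219622/613; -187051/613 219622/613 233165/613]
step 1: y = z − H·x̄ = [-22218/613]
step 1: S = H·P̄·Hᵀ + R = [2049211/613]
step 1: K = P̄·Hᵀ·S⁻¹ = [724587/2049211; -682866/2049211; -658866/2049211]
step 1: x' = x̄ + K·y = [-81554362/2049211, 2041805/2049211, -17986352/2049211]
step 1: P' = (I − K·H)·P̄ = [498907631/2049211 -241529/2049211 153505337/2049211; -241529/2049211 227622/2049211 219622/2049211; 153505337/2049211 219622/2049211 71288543/2049211]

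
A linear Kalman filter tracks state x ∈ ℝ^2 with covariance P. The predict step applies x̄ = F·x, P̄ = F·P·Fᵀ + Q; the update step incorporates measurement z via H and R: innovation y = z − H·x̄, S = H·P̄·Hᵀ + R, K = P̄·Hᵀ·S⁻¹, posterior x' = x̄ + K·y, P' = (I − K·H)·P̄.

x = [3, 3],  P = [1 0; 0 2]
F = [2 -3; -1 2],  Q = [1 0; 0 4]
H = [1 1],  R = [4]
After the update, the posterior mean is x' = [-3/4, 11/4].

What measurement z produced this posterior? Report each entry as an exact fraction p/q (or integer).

x̄ = F·x = [-3, 3]
P̄ = F·P·Fᵀ + Q = [23 -14; -14 13]
S = H·P̄·Hᵀ + R = [12]
K = P̄·Hᵀ·S⁻¹ = [3/4; -1/12]
x' − x̄ = [9/4, -1/4] = K·y
y = (KᵀK)⁻¹·Kᵀ·(x' − x̄) = [3]
z = y + H·x̄ = [3] + [0] = [3]

z = [3]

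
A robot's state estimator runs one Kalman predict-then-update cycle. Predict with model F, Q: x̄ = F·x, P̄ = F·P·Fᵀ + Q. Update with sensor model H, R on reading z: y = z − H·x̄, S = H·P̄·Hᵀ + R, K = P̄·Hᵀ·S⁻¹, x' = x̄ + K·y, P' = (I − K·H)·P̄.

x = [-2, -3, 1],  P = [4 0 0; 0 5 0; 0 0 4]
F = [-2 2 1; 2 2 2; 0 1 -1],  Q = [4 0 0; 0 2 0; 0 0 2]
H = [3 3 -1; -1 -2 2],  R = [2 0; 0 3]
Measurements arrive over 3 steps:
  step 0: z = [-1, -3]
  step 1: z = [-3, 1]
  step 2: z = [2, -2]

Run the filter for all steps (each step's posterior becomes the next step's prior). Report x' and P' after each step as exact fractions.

step 0: x' = [34669/18687, -66608/18687, -25578/6229], P' = [446288/56061 -516892/56061 -28304/6229; -516892/56061 631742/56061 38174/6229; -28304/6229 38174/6229 27292/6229]
step 1: x' = [690758753/2536446762, -3265265989/2536446762, -62287733/281827418], P' = [3048632665/1268223381 -2828857685/1268223381 -46977259/140913709; -2828857685/1268223381 3121646347/1268223381 111519961/140913709; -46977259/140913709 111519961/140913709 153291653/140913709]
step 2: x' = [16204201998020/22105388988379, -8931897722505/22105388988379, -21742822378098/22105388988379], P' = [52845605786196/22105388988379 -49030202889642/22105388988379 -7371170378064/22105388988379; -49030202889642/22105388988379 54113769049574/22105388988379 17457332988056/22105388988379; -7371170378064/22105388988379 17457332988056/22105388988379 24004961340080/22105388988379]

step 0: x̄ = F·x = [-1, -8, -4]
step 0: P̄ = F·P·Fᵀ + Q = [44 12 6; 12 54 2; 6 2 11]
step 0: y = z − H·x̄ = [22, -12]
step 0: S = H·P̄·Hᵀ + R = [1063 -528; -528 315]
step 0: K = P̄·Hᵀ·S⁻¹ = [7154/18687 26008/56061; 164/18687 -19820/56061; 1159/6229 2180/6229]
step 0: x' = x̄ + K·y = [34669/18687, -66608/18687, -25578/6229]
step 0: P' = (I − K·H)·P̄ = [446288/56061 -516892/56061 -28304/6229; -516892/56061 631742/56061 38174/6229; -28304/6229 38174/6229 27292/6229]
step 1: x̄ = F·x = [-93096/6229, -217346/18687, 10126/18687]
step 1: P̄ = F·P·Fᵀ + Q = [1256704/6229 422660/6229 133178/6229; 422660/6229 1982258/56061 247916/56061; 133178/6229 247916/56061 302360/56061]
step 1: y = z − H·x̄ = [1443967/18687, -238515/6229]
step 1: S = H·P̄·Hᵀ + R = [179839640/56061 -23430398/18687; -23430398/18687 3228335/6229]
step 1: K = P̄·Hᵀ·S⁻¹ = [360706757/845482254 587830681/1268223381; -41771221/845482254 -469025237/1268223381; 40336453/281827418 43506881/140913709]
step 1: x' = x̄ + K·y = [690758753/2536446762, -3265265989/2536446762, -62287733/281827418]
step 1: P' = (I − K·H)·P̄ = [3048632665/1268223381 -2828857685/1268223381 -46977259/140913709; -2828857685/1268223381 3121646347/1268223381 111519961/140913709; -46977259/140913709 111519961/140913709 153291653/140913709]
step 2: x̄ = F·x = [-2824213027/845482254, -3135096833/1268223381, -1352338196/1268223381]
step 2: P̄ = F·P·Fᵀ + Q = [6607821761/140913709 3306324346/422741127 2890704292/422741127; 3306324346/422741127 14752275382/1268223381 -1328081768/1268223381; 2890704292/422741127 -1328081768/1268223381 5030358688/1268223381]
step 2: y = z − H·x̄ = [46596715373/2536446762, -6892189051/845482254]
step 2: S = H·P̄·Hᵀ + R = [810048174565/1268223381 -105392059523/422741127; -105392059523/422741127 17557521896/140913709]
step 2: K = P̄·Hᵀ·S⁻¹ = [9408689533863/22105388988379 10157486412320/22105388988379; -1103317254130/22105388988379 -8094223077798/22105388988379; 3126763244948/22105388988379 6822142360704/22105388988379]
step 2: x' = x̄ + K·y = [16204201998020/22105388988379, -8931897722505/22105388988379, -21742822378098/22105388988379]
step 2: P' = (I − K·H)·P̄ = [52845605786196/22105388988379 -49030202889642/22105388988379 -7371170378064/22105388988379; -49030202889642/22105388988379 54113769049574/22105388988379 17457332988056/22105388988379; -7371170378064/22105388988379 17457332988056/22105388988379 24004961340080/22105388988379]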